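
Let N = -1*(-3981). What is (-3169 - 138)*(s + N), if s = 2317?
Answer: -20827486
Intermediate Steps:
N = 3981
(-3169 - 138)*(s + N) = (-3169 - 138)*(2317 + 3981) = -3307*6298 = -20827486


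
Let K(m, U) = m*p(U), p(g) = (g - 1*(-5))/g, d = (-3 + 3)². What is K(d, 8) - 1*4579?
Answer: -4579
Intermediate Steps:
d = 0 (d = 0² = 0)
p(g) = (5 + g)/g (p(g) = (g + 5)/g = (5 + g)/g)
K(m, U) = m*(5 + U)/U (K(m, U) = m*((5 + U)/U) = m*(5 + U)/U)
K(d, 8) - 1*4579 = 0*(5 + 8)/8 - 1*4579 = 0*(⅛)*13 - 4579 = 0 - 4579 = -4579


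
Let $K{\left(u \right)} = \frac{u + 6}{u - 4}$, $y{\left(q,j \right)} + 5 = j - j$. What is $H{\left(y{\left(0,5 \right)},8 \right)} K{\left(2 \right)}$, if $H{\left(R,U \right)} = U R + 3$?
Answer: $148$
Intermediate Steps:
$y{\left(q,j \right)} = -5$ ($y{\left(q,j \right)} = -5 + \left(j - j\right) = -5 + 0 = -5$)
$H{\left(R,U \right)} = 3 + R U$ ($H{\left(R,U \right)} = R U + 3 = 3 + R U$)
$K{\left(u \right)} = \frac{6 + u}{-4 + u}$
$H{\left(y{\left(0,5 \right)},8 \right)} K{\left(2 \right)} = \left(3 - 40\right) \frac{6 + 2}{-4 + 2} = \left(3 - 40\right) \frac{1}{-2} \cdot 8 = - 37 \left(\left(- \frac{1}{2}\right) 8\right) = \left(-37\right) \left(-4\right) = 148$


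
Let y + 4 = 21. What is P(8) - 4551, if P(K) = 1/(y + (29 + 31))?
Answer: -350426/77 ≈ -4551.0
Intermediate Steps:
y = 17 (y = -4 + 21 = 17)
P(K) = 1/77 (P(K) = 1/(17 + (29 + 31)) = 1/(17 + 60) = 1/77)
P(8) - 4551 = 1/77 - 4551 = -350426/77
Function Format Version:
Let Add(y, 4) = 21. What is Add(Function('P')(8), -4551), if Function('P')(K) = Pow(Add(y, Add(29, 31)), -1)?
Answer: Rational(-350426, 77) ≈ -4551.0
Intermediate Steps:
y = 17 (y = Add(-4, 21) = 17)
Function('P')(K) = Rational(1, 77) (Function('P')(K) = Pow(Add(17, Add(29, 31)), -1) = Pow(Add(17, 60), -1) = Pow(77, -1) = Rational(1, 77))
Add(Function('P')(8), -4551) = Add(Rational(1, 77), -4551) = Rational(-350426, 77)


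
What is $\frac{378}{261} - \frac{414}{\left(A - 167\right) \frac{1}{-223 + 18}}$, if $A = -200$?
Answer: $- \frac{2445816}{10643} \approx -229.81$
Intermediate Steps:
$\frac{378}{261} - \frac{414}{\left(A - 167\right) \frac{1}{-223 + 18}} = \frac{378}{261} - \frac{414}{\left(-200 - 167\right) \frac{1}{-223 + 18}} = 378 \cdot \frac{1}{261} - \frac{414}{\left(-367\right) \frac{1}{-205}} = \frac{42}{29} - \frac{414}{\left(-367\right) \left(- \frac{1}{205}\right)} = \frac{42}{29} - \frac{414}{\frac{367}{205}} = \frac{42}{29} - \frac{84870}{367} = - \frac{2445816}{10643}$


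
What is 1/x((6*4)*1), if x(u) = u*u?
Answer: 1/576 ≈ 0.0017361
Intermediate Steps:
x(u) = u²
1/x((6*4)*1) = 1/(((6*4)*1)²) = 1/((24*1)²) = 1/(24²) = 1/576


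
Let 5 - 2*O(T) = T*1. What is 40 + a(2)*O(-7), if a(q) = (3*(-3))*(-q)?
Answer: 148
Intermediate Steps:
O(T) = 5/2 - T/2
a(q) = 9*q (a(q) = -(-9)*q = 9*q)
40 + a(2)*O(-7) = 40 + (9*2)*(5/2 - ½*(-7)) = 40 + 18*(5/2 + 7/2) = 40 + 18*6 = 40 + 108 = 148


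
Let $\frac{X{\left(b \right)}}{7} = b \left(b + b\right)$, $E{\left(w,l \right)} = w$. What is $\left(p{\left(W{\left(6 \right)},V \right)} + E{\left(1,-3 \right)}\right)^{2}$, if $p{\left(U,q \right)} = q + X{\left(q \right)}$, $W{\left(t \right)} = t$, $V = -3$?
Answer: $15376$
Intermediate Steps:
$X{\left(b \right)} = 14 b^{2}$ ($X{\left(b \right)} = 7 b \left(b + b\right) = 7 b 2 b = 7 \cdot 2 b^{2} = 14 b^{2}$)
$p{\left(U,q \right)} = q + 14 q^{2}$
$\left(p{\left(W{\left(6 \right)},V \right)} + E{\left(1,-3 \right)}\right)^{2} = \left(- 3 \left(1 + 14 \left(-3\right)\right) + 1\right)^{2} = \left(- 3 \left(1 - 42\right) + 1\right)^{2} = \left(\left(-3\right) \left(-41\right) + 1\right)^{2} = \left(123 + 1\right)^{2} = 124^{2} = 15376$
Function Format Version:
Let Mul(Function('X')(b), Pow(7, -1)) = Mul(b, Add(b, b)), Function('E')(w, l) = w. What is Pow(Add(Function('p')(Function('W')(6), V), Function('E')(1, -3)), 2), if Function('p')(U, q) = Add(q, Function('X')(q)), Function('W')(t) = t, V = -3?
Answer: 15376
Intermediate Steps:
Function('X')(b) = Mul(14, Pow(b, 2)) (Function('X')(b) = Mul(7, Mul(b, Add(b, b))) = Mul(7, Mul(b, Mul(2, b))) = Mul(7, Mul(2, Pow(b, 2))) = Mul(14, Pow(b, 2)))
Function('p')(U, q) = Add(q, Mul(14, Pow(q, 2)))
Pow(Add(Function('p')(Function('W')(6), V), Function('E')(1, -3)), 2) = Pow(Add(Mul(-3, Add(1, Mul(14, -3))), 1), 2) = Pow(Add(Mul(-3, Add(1, -42)), 1), 2) = Pow(Add(Mul(-3, -41), 1), 2) = Pow(Add(123, 1), 2) = Pow(124, 2) = 15376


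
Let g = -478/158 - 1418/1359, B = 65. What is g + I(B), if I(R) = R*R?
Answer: 453163402/107361 ≈ 4220.9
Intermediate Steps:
I(R) = R**2
g = -436823/107361 (g = -478*1/158 - 1418*1/1359 = -239/79 - 1418/1359 = -436823/107361 ≈ -4.0687)
g + I(B) = -436823/107361 + 65**2 = -436823/107361 + 4225 = 453163402/107361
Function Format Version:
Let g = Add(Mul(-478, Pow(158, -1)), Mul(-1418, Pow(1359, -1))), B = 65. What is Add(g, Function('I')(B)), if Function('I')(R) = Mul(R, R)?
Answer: Rational(453163402, 107361) ≈ 4220.9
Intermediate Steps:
Function('I')(R) = Pow(R, 2)
g = Rational(-436823, 107361) (g = Add(Mul(-478, Rational(1, 158)), Mul(-1418, Rational(1, 1359))) = Add(Rational(-239, 79), Rational(-1418, 1359)) = Rational(-436823, 107361) ≈ -4.0687)
Add(g, Function('I')(B)) = Add(Rational(-436823, 107361), Pow(65, 2)) = Add(Rational(-436823, 107361), 4225) = Rational(453163402, 107361)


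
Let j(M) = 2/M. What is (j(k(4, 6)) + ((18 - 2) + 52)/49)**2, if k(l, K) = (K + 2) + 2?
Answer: 151321/60025 ≈ 2.5210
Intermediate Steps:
k(l, K) = 4 + K (k(l, K) = (2 + K) + 2 = 4 + K)
(j(k(4, 6)) + ((18 - 2) + 52)/49)**2 = (2/(4 + 6) + ((18 - 2) + 52)/49)**2 = (2/10 + (16 + 52)*(1/49))**2 = (2*(1/10) + 68*(1/49))**2 = (1/5 + 68/49)**2 = (389/245)**2 = 151321/60025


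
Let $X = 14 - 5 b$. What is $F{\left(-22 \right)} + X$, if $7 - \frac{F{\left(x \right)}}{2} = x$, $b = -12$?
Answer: $132$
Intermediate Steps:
$F{\left(x \right)} = 14 - 2 x$
$X = 74$ ($X = 14 - -60 = 14 + 60 = 74$)
$F{\left(-22 \right)} + X = \left(14 - -44\right) + 74 = \left(14 + 44\right) + 74 = 58 + 74 = 132$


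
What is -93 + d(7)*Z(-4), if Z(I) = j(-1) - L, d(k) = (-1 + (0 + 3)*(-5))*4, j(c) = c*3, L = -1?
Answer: 35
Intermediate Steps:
j(c) = 3*c
d(k) = -64 (d(k) = (-1 + 3*(-5))*4 = (-1 - 15)*4 = -16*4 = -64)
Z(I) = -2 (Z(I) = 3*(-1) - 1*(-1) = -3 + 1 = -2)
-93 + d(7)*Z(-4) = -93 - 64*(-2) = -93 + 128 = 35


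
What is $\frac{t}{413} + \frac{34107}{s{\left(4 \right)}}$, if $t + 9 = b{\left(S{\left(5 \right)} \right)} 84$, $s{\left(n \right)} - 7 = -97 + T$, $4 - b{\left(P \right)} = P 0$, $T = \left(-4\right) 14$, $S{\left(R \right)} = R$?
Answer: $- \frac{14038449}{60298} \approx -232.82$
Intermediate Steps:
$T = -56$
$b{\left(P \right)} = 4$ ($b{\left(P \right)} = 4 - P 0 = 4 - 0 = 4 + 0 = 4$)
$s{\left(n \right)} = -146$ ($s{\left(n \right)} = 7 - 153 = -146$)
$t = 327$ ($t = -9 + 4 \cdot 84 = -9 + 336 = 327$)
$\frac{t}{413} + \frac{34107}{s{\left(4 \right)}} = \frac{327}{413} + \frac{34107}{-146} = 327 \cdot \frac{1}{413} + 34107 \left(- \frac{1}{146}\right) = \frac{327}{413} - \frac{34107}{146} = - \frac{14038449}{60298}$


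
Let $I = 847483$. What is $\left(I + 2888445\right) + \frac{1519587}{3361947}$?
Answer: $\frac{4186664483801}{1120649} \approx 3.7359 \cdot 10^{6}$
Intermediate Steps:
$\left(I + 2888445\right) + \frac{1519587}{3361947} = \left(847483 + 2888445\right) + \frac{1519587}{3361947} = 3735928 + 1519587 \cdot \frac{1}{3361947} = 3735928 + \frac{506529}{1120649} = \frac{4186664483801}{1120649}$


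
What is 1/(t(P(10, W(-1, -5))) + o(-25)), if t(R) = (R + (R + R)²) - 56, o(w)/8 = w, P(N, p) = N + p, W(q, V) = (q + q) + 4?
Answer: 1/332 ≈ 0.0030120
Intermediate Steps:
W(q, V) = 4 + 2*q (W(q, V) = 2*q + 4 = 4 + 2*q)
o(w) = 8*w
t(R) = -56 + R + 4*R² (t(R) = (R + (2*R)²) - 56 = (R + 4*R²) - 56 = -56 + R + 4*R²)
1/(t(P(10, W(-1, -5))) + o(-25)) = 1/((-56 + (10 + (4 + 2*(-1))) + 4*(10 + (4 + 2*(-1)))²) + 8*(-25)) = 1/((-56 + (10 + (4 - 2)) + 4*(10 + (4 - 2))²) - 200) = 1/((-56 + (10 + 2) + 4*(10 + 2)²) - 200) = 1/((-56 + 12 + 4*12²) - 200) = 1/((-56 + 12 + 4*144) - 200) = 1/((-56 + 12 + 576) - 200) = 1/(532 - 200) = 1/332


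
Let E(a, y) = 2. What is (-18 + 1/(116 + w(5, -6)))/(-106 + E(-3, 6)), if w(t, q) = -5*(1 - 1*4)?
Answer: 2357/13624 ≈ 0.17300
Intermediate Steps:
w(t, q) = 15 (w(t, q) = -5*(1 - 4) = -5*(-3) = 15)
(-18 + 1/(116 + w(5, -6)))/(-106 + E(-3, 6)) = (-18 + 1/(116 + 15))/(-106 + 2) = (-18 + 1/131)/(-104) = -(-18 + 1/131)/104 = -1/104*(-2357/131) = 2357/13624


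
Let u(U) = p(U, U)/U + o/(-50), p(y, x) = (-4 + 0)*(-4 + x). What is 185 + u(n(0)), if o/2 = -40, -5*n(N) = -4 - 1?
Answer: 993/5 ≈ 198.60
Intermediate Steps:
n(N) = 1 (n(N) = -(-4 - 1)/5 = -⅕*(-5) = 1)
o = -80 (o = 2*(-40) = -80)
p(y, x) = 16 - 4*x (p(y, x) = -4*(-4 + x) = 16 - 4*x)
u(U) = 8/5 + (16 - 4*U)/U (u(U) = (16 - 4*U)/U - 80/(-50) = (16 - 4*U)/U - 80*(-1/50) = (16 - 4*U)/U + 8/5 = 8/5 + (16 - 4*U)/U)
185 + u(n(0)) = 185 + (-12/5 + 16/1) = 185 + (-12/5 + 16*1) = 185 + (-12/5 + 16) = 185 + 68/5 = 993/5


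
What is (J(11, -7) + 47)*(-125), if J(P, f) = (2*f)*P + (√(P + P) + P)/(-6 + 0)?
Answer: 81625/6 + 125*√22/6 ≈ 13702.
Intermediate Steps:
J(P, f) = -P/6 + 2*P*f - √2*√P/6 (J(P, f) = 2*P*f + (√(2*P) + P)/(-6) = 2*P*f + (√2*√P + P)*(-⅙) = 2*P*f + (P + √2*√P)*(-⅙) = 2*P*f + (-P/6 - √2*√P/6) = -P/6 + 2*P*f - √2*√P/6)
(J(11, -7) + 47)*(-125) = ((-⅙*11 + 2*11*(-7) - √2*√11/6) + 47)*(-125) = ((-11/6 - 154 - √22/6) + 47)*(-125) = ((-935/6 - √22/6) + 47)*(-125) = (-653/6 - √22/6)*(-125) = 81625/6 + 125*√22/6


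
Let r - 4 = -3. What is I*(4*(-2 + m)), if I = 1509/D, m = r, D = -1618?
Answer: 3018/809 ≈ 3.7305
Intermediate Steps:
r = 1 (r = 4 - 3 = 1)
m = 1
I = -1509/1618 (I = 1509/(-1618) = 1509*(-1/1618) = -1509/1618 ≈ -0.93263)
I*(4*(-2 + m)) = -3018*(-2 + 1)/809 = -3018*(-1)/809 = -1509/1618*(-4) = 3018/809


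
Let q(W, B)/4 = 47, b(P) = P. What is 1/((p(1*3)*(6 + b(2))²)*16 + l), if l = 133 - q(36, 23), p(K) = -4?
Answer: -1/4151 ≈ -0.00024091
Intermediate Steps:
q(W, B) = 188 (q(W, B) = 4*47 = 188)
l = -55 (l = 133 - 1*188 = 133 - 188 = -55)
1/((p(1*3)*(6 + b(2))²)*16 + l) = 1/(-4*(6 + 2)²*16 - 55) = 1/(-4*8²*16 - 55) = 1/(-4*64*16 - 55) = 1/(-256*16 - 55) = 1/(-4096 - 55) = 1/(-4151) = -1/4151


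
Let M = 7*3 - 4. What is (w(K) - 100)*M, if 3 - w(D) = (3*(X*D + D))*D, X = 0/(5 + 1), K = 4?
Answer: -2465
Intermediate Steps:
M = 17 (M = 21 - 4 = 17)
X = 0 (X = 0/6 = 0*(1/6) = 0)
w(D) = 3 - 3*D**2 (w(D) = 3 - 3*(0*D + D)*D = 3 - 3*(0 + D)*D = 3 - 3*D*D = 3 - 3*D**2)
(w(K) - 100)*M = ((3 - 3*4**2) - 100)*17 = ((3 - 3*16) - 100)*17 = ((3 - 48) - 100)*17 = (-45 - 100)*17 = -145*17 = -2465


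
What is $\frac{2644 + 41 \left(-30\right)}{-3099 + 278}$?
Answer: $- \frac{202}{403} \approx -0.50124$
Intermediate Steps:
$\frac{2644 + 41 \left(-30\right)}{-3099 + 278} = \frac{2644 - 1230}{-2821} = 1414 \left(- \frac{1}{2821}\right) = - \frac{202}{403}$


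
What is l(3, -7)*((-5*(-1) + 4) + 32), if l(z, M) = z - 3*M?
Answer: 984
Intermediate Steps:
l(3, -7)*((-5*(-1) + 4) + 32) = (3 - 3*(-7))*((-5*(-1) + 4) + 32) = (3 + 21)*((5 + 4) + 32) = 24*(9 + 32) = 24*41 = 984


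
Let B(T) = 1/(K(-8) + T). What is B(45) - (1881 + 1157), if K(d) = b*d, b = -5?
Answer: -258229/85 ≈ -3038.0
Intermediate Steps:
K(d) = -5*d
B(T) = 1/(40 + T) (B(T) = 1/(-5*(-8) + T) = 1/(40 + T))
B(45) - (1881 + 1157) = 1/(40 + 45) - (1881 + 1157) = 1/85 - 1*3038 = 1/85 - 3038 = -258229/85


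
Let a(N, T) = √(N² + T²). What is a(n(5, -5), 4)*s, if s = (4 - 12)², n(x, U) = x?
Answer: 64*√41 ≈ 409.80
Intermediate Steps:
s = 64 (s = (-8)² = 64)
a(n(5, -5), 4)*s = √(5² + 4²)*64 = √(25 + 16)*64 = √41*64 = 64*√41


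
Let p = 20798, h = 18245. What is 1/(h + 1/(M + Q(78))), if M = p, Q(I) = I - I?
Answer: 20798/379459511 ≈ 5.4810e-5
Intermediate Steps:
Q(I) = 0
M = 20798
1/(h + 1/(M + Q(78))) = 1/(18245 + 1/(20798 + 0)) = 1/(18245 + 1/20798) = 1/(379459511/20798) = 20798/379459511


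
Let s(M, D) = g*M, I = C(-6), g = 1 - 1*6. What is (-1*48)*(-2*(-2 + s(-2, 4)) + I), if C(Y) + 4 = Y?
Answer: 1248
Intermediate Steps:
C(Y) = -4 + Y
g = -5 (g = 1 - 6 = -5)
I = -10 (I = -4 - 6 = -10)
s(M, D) = -5*M
(-1*48)*(-2*(-2 + s(-2, 4)) + I) = (-1*48)*(-2*(-2 - 5*(-2)) - 10) = -48*(-2*(-2 + 10) - 10) = -48*(-2*8 - 10) = -48*(-16 - 10) = -48*(-26) = 1248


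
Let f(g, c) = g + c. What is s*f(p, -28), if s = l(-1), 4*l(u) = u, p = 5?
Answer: 23/4 ≈ 5.7500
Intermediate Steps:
f(g, c) = c + g
l(u) = u/4
s = -1/4 (s = (1/4)*(-1) = -1/4 ≈ -0.25000)
s*f(p, -28) = -(-28 + 5)/4 = -1/4*(-23) = 23/4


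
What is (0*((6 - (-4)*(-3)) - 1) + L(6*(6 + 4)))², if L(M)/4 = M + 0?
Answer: 57600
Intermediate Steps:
L(M) = 4*M (L(M) = 4*(M + 0) = 4*M)
(0*((6 - (-4)*(-3)) - 1) + L(6*(6 + 4)))² = (0*((6 - (-4)*(-3)) - 1) + 4*(6*(6 + 4)))² = (0*((6 - 1*12) - 1) + 4*(6*10))² = (0*((6 - 12) - 1) + 4*60)² = (0*(-6 - 1) + 240)² = (0*(-7) + 240)² = (0 + 240)² = 240² = 57600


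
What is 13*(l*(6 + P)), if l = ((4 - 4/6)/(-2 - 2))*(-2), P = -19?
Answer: -845/3 ≈ -281.67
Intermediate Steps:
l = 5/3 (l = ((4 - 4*⅙)/(-4))*(-2) = ((4 - ⅔)*(-¼))*(-2) = ((10/3)*(-¼))*(-2) = -⅚*(-2) = 5/3 ≈ 1.6667)
13*(l*(6 + P)) = 13*(5*(6 - 19)/3) = 13*((5/3)*(-13)) = 13*(-65/3) = -845/3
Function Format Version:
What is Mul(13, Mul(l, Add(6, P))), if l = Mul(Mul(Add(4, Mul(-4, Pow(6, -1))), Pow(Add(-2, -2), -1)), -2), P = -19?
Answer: Rational(-845, 3) ≈ -281.67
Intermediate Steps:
l = Rational(5, 3) (l = Mul(Mul(Add(4, Mul(-4, Rational(1, 6))), Pow(-4, -1)), -2) = Mul(Mul(Add(4, Rational(-2, 3)), Rational(-1, 4)), -2) = Mul(Mul(Rational(10, 3), Rational(-1, 4)), -2) = Mul(Rational(-5, 6), -2) = Rational(5, 3) ≈ 1.6667)
Mul(13, Mul(l, Add(6, P))) = Mul(13, Mul(Rational(5, 3), Add(6, -19))) = Mul(13, Mul(Rational(5, 3), -13)) = Mul(13, Rational(-65, 3)) = Rational(-845, 3)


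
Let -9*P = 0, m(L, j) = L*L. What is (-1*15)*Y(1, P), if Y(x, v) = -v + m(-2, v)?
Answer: -60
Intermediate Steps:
m(L, j) = L²
P = 0 (P = -⅑*0 = 0)
Y(x, v) = 4 - v (Y(x, v) = -v + (-2)² = -v + 4 = 4 - v)
(-1*15)*Y(1, P) = (-1*15)*(4 - 1*0) = -15*(4 + 0) = -15*4 = -60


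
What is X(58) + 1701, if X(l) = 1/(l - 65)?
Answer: 11906/7 ≈ 1700.9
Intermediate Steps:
X(l) = 1/(-65 + l)
X(58) + 1701 = 1/(-65 + 58) + 1701 = 1/(-7) + 1701 = -⅐ + 1701 = 11906/7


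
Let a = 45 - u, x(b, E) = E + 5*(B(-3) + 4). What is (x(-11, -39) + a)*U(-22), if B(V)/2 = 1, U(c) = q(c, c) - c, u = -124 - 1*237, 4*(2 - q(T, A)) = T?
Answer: 23423/2 ≈ 11712.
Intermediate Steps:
q(T, A) = 2 - T/4
u = -361 (u = -124 - 237 = -361)
U(c) = 2 - 5*c/4 (U(c) = (2 - c/4) - c = 2 - 5*c/4)
B(V) = 2 (B(V) = 2*1 = 2)
x(b, E) = 30 + E (x(b, E) = E + 5*(2 + 4) = E + 5*6 = E + 30 = 30 + E)
a = 406 (a = 45 - 1*(-361) = 45 + 361 = 406)
(x(-11, -39) + a)*U(-22) = ((30 - 39) + 406)*(2 - 5/4*(-22)) = (-9 + 406)*(2 + 55/2) = 397*(59/2) = 23423/2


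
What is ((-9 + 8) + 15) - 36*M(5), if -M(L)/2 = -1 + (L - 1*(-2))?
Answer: 446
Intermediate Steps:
M(L) = -2 - 2*L (M(L) = -2*(-1 + (L - 1*(-2))) = -2*(-1 + (L + 2)) = -2*(-1 + (2 + L)) = -2*(1 + L) = -2 - 2*L)
((-9 + 8) + 15) - 36*M(5) = ((-9 + 8) + 15) - 36*(-2 - 2*5) = (-1 + 15) - 36*(-2 - 10) = 14 - 36*(-12) = 14 + 432 = 446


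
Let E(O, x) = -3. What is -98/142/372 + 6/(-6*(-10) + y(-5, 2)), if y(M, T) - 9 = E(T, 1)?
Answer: 25873/290532 ≈ 0.089054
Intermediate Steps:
y(M, T) = 6 (y(M, T) = 9 - 3 = 6)
-98/142/372 + 6/(-6*(-10) + y(-5, 2)) = -98/142/372 + 6/(-6*(-10) + 6) = -98*1/142*(1/372) + 6/(60 + 6) = -49/71*1/372 + 6/66 = -49/26412 + 6*(1/66) = -49/26412 + 1/11 = 25873/290532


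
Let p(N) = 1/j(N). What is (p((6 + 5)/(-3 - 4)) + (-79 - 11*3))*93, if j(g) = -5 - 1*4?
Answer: -31279/3 ≈ -10426.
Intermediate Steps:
j(g) = -9 (j(g) = -5 - 4 = -9)
p(N) = -1/9 (p(N) = 1/(-9) = -1/9)
(p((6 + 5)/(-3 - 4)) + (-79 - 11*3))*93 = (-1/9 + (-79 - 11*3))*93 = (-1/9 + (-79 - 33))*93 = (-1/9 - 112)*93 = -1009/9*93 = -31279/3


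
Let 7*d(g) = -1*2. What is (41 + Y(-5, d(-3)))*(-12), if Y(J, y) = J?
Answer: -432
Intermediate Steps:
d(g) = -2/7 (d(g) = (-1*2)/7 = (1/7)*(-2) = -2/7)
(41 + Y(-5, d(-3)))*(-12) = (41 - 5)*(-12) = 36*(-12) = -432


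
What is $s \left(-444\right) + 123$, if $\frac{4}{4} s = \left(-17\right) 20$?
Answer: $151083$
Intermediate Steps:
$s = -340$ ($s = \left(-17\right) 20 = -340$)
$s \left(-444\right) + 123 = \left(-340\right) \left(-444\right) + 123 = 150960 + 123 = 151083$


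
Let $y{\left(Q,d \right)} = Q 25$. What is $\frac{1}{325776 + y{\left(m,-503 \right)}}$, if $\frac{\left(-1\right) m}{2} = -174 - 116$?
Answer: $\frac{1}{340276} \approx 2.9388 \cdot 10^{-6}$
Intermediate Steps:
$m = 580$ ($m = - 2 \left(-174 - 116\right) = \left(-2\right) \left(-290\right) = 580$)
$y{\left(Q,d \right)} = 25 Q$
$\frac{1}{325776 + y{\left(m,-503 \right)}} = \frac{1}{325776 + 25 \cdot 580} = \frac{1}{325776 + 14500} = \frac{1}{340276}$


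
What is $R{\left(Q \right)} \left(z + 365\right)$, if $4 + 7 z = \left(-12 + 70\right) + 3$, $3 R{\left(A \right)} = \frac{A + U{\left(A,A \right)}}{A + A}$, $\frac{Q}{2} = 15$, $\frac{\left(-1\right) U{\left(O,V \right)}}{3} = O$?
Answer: $- \frac{2612}{21} \approx -124.38$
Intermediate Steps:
$U{\left(O,V \right)} = - 3 O$
$Q = 30$ ($Q = 2 \cdot 15 = 30$)
$R{\left(A \right)} = - \frac{1}{3}$ ($R{\left(A \right)} = \frac{\left(A - 3 A\right) \frac{1}{A + A}}{3} = \frac{- 2 A \frac{1}{2 A}}{3} = \frac{1}{3} \left(-1\right) = - \frac{1}{3}$)
$z = \frac{57}{7}$ ($z = - \frac{4}{7} + \frac{\left(-12 + 70\right) + 3}{7} = - \frac{4}{7} + \frac{58 + 3}{7} = - \frac{4}{7} + \frac{1}{7} \cdot 61 = - \frac{4}{7} + \frac{61}{7} = \frac{57}{7} \approx 8.1429$)
$R{\left(Q \right)} \left(z + 365\right) = - \frac{\frac{57}{7} + 365}{3} = \left(- \frac{1}{3}\right) \frac{2612}{7} = - \frac{2612}{21}$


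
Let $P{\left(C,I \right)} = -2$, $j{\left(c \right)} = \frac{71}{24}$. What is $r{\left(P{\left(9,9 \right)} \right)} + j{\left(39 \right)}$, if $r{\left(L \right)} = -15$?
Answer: $- \frac{289}{24} \approx -12.042$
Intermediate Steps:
$j{\left(c \right)} = \frac{71}{24}$ ($j{\left(c \right)} = 71 \cdot \frac{1}{24} = \frac{71}{24}$)
$r{\left(P{\left(9,9 \right)} \right)} + j{\left(39 \right)} = -15 + \frac{71}{24} = - \frac{289}{24}$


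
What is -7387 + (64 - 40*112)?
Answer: -11803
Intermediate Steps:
-7387 + (64 - 40*112) = -7387 + (64 - 4480) = -7387 - 4416 = -11803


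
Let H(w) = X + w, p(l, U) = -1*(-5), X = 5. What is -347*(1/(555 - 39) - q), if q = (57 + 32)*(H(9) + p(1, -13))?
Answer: 302776585/516 ≈ 5.8678e+5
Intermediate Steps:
p(l, U) = 5
H(w) = 5 + w
q = 1691 (q = (57 + 32)*((5 + 9) + 5) = 89*(14 + 5) = 89*19 = 1691)
-347*(1/(555 - 39) - q) = -347*(1/(555 - 39) - 1*1691) = -347*(1/516 - 1691) = -347*(-872555/516) = 302776585/516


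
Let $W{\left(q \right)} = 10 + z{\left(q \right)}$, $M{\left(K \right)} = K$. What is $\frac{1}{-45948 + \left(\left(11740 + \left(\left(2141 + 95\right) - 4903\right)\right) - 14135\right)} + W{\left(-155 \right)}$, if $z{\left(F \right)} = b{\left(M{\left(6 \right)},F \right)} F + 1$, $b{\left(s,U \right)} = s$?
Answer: $- \frac{46878191}{51010} \approx -919.0$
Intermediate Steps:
$z{\left(F \right)} = 1 + 6 F$ ($z{\left(F \right)} = 6 F + 1 = 1 + 6 F$)
$W{\left(q \right)} = 11 + 6 q$ ($W{\left(q \right)} = 10 + \left(1 + 6 q\right) = 11 + 6 q$)
$\frac{1}{-45948 + \left(\left(11740 + \left(\left(2141 + 95\right) - 4903\right)\right) - 14135\right)} + W{\left(-155 \right)} = \frac{1}{-45948 + \left(\left(11740 + \left(\left(2141 + 95\right) - 4903\right)\right) - 14135\right)} + \left(11 + 6 \left(-155\right)\right) = \frac{1}{-45948 + \left(\left(11740 + \left(2236 - 4903\right)\right) - 14135\right)} + \left(11 - 930\right) = \frac{1}{-45948 + \left(\left(11740 - 2667\right) - 14135\right)} - 919 = \frac{1}{-45948 + \left(9073 - 14135\right)} - 919 = \frac{1}{-45948 - 5062} - 919 = \frac{1}{-51010} - 919 = - \frac{1}{51010} - 919 = - \frac{46878191}{51010}$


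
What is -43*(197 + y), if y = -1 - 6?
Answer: -8170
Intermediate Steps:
y = -7
-43*(197 + y) = -43*(197 - 7) = -43*190 = -8170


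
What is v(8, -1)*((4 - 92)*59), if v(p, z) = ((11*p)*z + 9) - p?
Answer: 451704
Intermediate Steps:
v(p, z) = 9 - p + 11*p*z (v(p, z) = (11*p*z + 9) - p = (9 + 11*p*z) - p = 9 - p + 11*p*z)
v(8, -1)*((4 - 92)*59) = (9 - 1*8 + 11*8*(-1))*((4 - 92)*59) = (9 - 8 - 88)*(-88*59) = -87*(-5192) = 451704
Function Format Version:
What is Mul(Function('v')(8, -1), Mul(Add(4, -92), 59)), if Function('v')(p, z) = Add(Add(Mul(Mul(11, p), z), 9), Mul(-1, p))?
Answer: 451704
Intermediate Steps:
Function('v')(p, z) = Add(9, Mul(-1, p), Mul(11, p, z)) (Function('v')(p, z) = Add(Add(Mul(11, p, z), 9), Mul(-1, p)) = Add(Add(9, Mul(11, p, z)), Mul(-1, p)) = Add(9, Mul(-1, p), Mul(11, p, z)))
Mul(Function('v')(8, -1), Mul(Add(4, -92), 59)) = Mul(Add(9, Mul(-1, 8), Mul(11, 8, -1)), Mul(Add(4, -92), 59)) = Mul(Add(9, -8, -88), Mul(-88, 59)) = Mul(-87, -5192) = 451704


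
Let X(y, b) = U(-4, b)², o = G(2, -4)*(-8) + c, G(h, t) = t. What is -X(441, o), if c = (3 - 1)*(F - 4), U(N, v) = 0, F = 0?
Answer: 0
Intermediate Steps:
c = -8 (c = (3 - 1)*(0 - 4) = 2*(-4) = -8)
o = 24 (o = -4*(-8) - 8 = 32 - 8 = 24)
X(y, b) = 0 (X(y, b) = 0² = 0)
-X(441, o) = -1*0 = 0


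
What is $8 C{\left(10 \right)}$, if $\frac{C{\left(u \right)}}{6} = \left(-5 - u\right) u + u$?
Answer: $-6720$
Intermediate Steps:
$C{\left(u \right)} = 6 u + 6 u \left(-5 - u\right)$ ($C{\left(u \right)} = 6 \left(\left(-5 - u\right) u + u\right) = 6 \left(u \left(-5 - u\right) + u\right) = 6 \left(u + u \left(-5 - u\right)\right) = 6 u + 6 u \left(-5 - u\right)$)
$8 C{\left(10 \right)} = 8 \left(\left(-6\right) 10 \left(4 + 10\right)\right) = 8 \left(\left(-6\right) 10 \cdot 14\right) = 8 \left(-840\right) = -6720$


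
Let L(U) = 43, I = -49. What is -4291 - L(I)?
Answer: -4334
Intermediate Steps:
-4291 - L(I) = -4291 - 1*43 = -4291 - 43 = -4334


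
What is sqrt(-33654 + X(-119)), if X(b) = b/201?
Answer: I*sqrt(1359679173)/201 ≈ 183.45*I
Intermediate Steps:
X(b) = b/201 (X(b) = b*(1/201) = b/201)
sqrt(-33654 + X(-119)) = sqrt(-33654 + (1/201)*(-119)) = sqrt(-33654 - 119/201) = sqrt(-6764573/201) = I*sqrt(1359679173)/201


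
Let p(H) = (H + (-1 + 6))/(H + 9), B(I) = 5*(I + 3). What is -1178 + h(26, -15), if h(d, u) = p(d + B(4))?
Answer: -41197/35 ≈ -1177.1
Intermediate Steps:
B(I) = 15 + 5*I (B(I) = 5*(3 + I) = 15 + 5*I)
p(H) = (5 + H)/(9 + H) (p(H) = (H + 5)/(9 + H) = (5 + H)/(9 + H))
h(d, u) = (40 + d)/(44 + d) (h(d, u) = (5 + (d + (15 + 5*4)))/(9 + (d + (15 + 5*4))) = (5 + (d + (15 + 20)))/(9 + (d + (15 + 20))) = (5 + (d + 35))/(9 + (d + 35)) = (5 + (35 + d))/(9 + (35 + d)) = (40 + d)/(44 + d))
-1178 + h(26, -15) = -1178 + (40 + 26)/(44 + 26) = -1178 + 66/70 = -1178 + (1/70)*66 = -1178 + 33/35 = -41197/35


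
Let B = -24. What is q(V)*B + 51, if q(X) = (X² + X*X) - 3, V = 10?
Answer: -4677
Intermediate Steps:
q(X) = -3 + 2*X² (q(X) = (X² + X²) - 3 = 2*X² - 3 = -3 + 2*X²)
q(V)*B + 51 = (-3 + 2*10²)*(-24) + 51 = (-3 + 2*100)*(-24) + 51 = (-3 + 200)*(-24) + 51 = 197*(-24) + 51 = -4728 + 51 = -4677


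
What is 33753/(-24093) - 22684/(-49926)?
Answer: -397843/420289 ≈ -0.94659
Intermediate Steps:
33753/(-24093) - 22684/(-49926) = 33753*(-1/24093) - 22684*(-1/49926) = -11251/8031 + 214/471 = -397843/420289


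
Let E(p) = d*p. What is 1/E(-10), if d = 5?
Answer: -1/50 ≈ -0.020000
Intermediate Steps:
E(p) = 5*p
1/E(-10) = 1/(5*(-10)) = 1/(-50) = -1/50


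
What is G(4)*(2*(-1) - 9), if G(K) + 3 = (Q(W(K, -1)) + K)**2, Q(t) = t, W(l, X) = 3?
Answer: -506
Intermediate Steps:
G(K) = -3 + (3 + K)**2
G(4)*(2*(-1) - 9) = (-3 + (3 + 4)**2)*(2*(-1) - 9) = (-3 + 7**2)*(-2 - 9) = (-3 + 49)*(-11) = 46*(-11) = -506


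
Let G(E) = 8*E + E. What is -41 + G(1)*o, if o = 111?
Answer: 958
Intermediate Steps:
G(E) = 9*E
-41 + G(1)*o = -41 + (9*1)*111 = -41 + 9*111 = -41 + 999 = 958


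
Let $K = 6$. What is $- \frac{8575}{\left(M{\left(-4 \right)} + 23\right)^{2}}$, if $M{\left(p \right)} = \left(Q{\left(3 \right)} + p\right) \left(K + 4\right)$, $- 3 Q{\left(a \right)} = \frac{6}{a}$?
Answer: $- \frac{77175}{5041} \approx -15.309$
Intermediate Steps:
$Q{\left(a \right)} = - \frac{2}{a}$ ($Q{\left(a \right)} = - \frac{6 \frac{1}{a}}{3} = - \frac{2}{a}$)
$M{\left(p \right)} = - \frac{20}{3} + 10 p$ ($M{\left(p \right)} = \left(- \frac{2}{3} + p\right) \left(6 + 4\right) = \left(\left(-2\right) \frac{1}{3} + p\right) 10 = \left(- \frac{2}{3} + p\right) 10 = - \frac{20}{3} + 10 p$)
$- \frac{8575}{\left(M{\left(-4 \right)} + 23\right)^{2}} = - \frac{8575}{\left(\left(- \frac{20}{3} + 10 \left(-4\right)\right) + 23\right)^{2}} = - \frac{8575}{\left(\left(- \frac{20}{3} - 40\right) + 23\right)^{2}} = - \frac{8575}{\left(- \frac{140}{3} + 23\right)^{2}} = - \frac{8575}{\left(- \frac{71}{3}\right)^{2}} = - \frac{8575}{\frac{5041}{9}} = \left(-8575\right) \frac{9}{5041} = - \frac{77175}{5041}$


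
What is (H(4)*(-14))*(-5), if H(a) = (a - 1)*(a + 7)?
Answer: 2310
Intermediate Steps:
H(a) = (-1 + a)*(7 + a)
(H(4)*(-14))*(-5) = ((-7 + 4² + 6*4)*(-14))*(-5) = ((-7 + 16 + 24)*(-14))*(-5) = (33*(-14))*(-5) = -462*(-5) = 2310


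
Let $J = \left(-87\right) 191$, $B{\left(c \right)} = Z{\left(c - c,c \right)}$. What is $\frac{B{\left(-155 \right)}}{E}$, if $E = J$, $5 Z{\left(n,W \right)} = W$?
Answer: $\frac{31}{16617} \approx 0.0018656$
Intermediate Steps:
$Z{\left(n,W \right)} = \frac{W}{5}$
$B{\left(c \right)} = \frac{c}{5}$
$J = -16617$
$E = -16617$
$\frac{B{\left(-155 \right)}}{E} = \frac{\frac{1}{5} \left(-155\right)}{-16617} = \left(-31\right) \left(- \frac{1}{16617}\right) = \frac{31}{16617}$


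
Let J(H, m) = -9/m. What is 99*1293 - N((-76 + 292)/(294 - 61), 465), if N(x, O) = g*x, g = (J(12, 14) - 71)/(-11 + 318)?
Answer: 64095389343/500717 ≈ 1.2801e+5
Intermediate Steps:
g = -1003/4298 (g = (-9/14 - 71)/(-11 + 318) = (-9*1/14 - 71)/307 = (-9/14 - 71)*(1/307) = -1003/14*1/307 = -1003/4298 ≈ -0.23336)
N(x, O) = -1003*x/4298
99*1293 - N((-76 + 292)/(294 - 61), 465) = 99*1293 - (-1003)*(-76 + 292)/(294 - 61)/4298 = 128007 - (-1003)*216/233/4298 = 128007 - (-1003)*216*(1/233)/4298 = 128007 - (-1003)*216/(4298*233) = 128007 - 1*(-108324/500717) = 128007 + 108324/500717 = 64095389343/500717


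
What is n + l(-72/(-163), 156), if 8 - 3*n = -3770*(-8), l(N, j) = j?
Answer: -29684/3 ≈ -9894.7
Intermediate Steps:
n = -30152/3 (n = 8/3 - (-3770)*(-8)/3 = 8/3 - ⅓*30160 = 8/3 - 30160/3 = -30152/3 ≈ -10051.)
n + l(-72/(-163), 156) = -30152/3 + 156 = -29684/3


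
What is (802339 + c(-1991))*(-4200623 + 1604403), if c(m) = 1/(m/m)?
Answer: -2083051154800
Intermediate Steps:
c(m) = 1 (c(m) = 1/1 = 1)
(802339 + c(-1991))*(-4200623 + 1604403) = (802339 + 1)*(-4200623 + 1604403) = 802340*(-2596220) = -2083051154800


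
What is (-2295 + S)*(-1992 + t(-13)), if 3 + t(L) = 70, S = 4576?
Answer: -4390925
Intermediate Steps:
t(L) = 67 (t(L) = -3 + 70 = 67)
(-2295 + S)*(-1992 + t(-13)) = (-2295 + 4576)*(-1992 + 67) = 2281*(-1925) = -4390925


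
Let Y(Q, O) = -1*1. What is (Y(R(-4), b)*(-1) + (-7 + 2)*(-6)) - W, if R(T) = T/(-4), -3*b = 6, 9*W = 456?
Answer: -59/3 ≈ -19.667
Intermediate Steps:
W = 152/3 (W = (⅑)*456 = 152/3 ≈ 50.667)
b = -2 (b = -⅓*6 = -2)
R(T) = -T/4 (R(T) = T*(-¼) = -T/4)
Y(Q, O) = -1
(Y(R(-4), b)*(-1) + (-7 + 2)*(-6)) - W = (-1*(-1) + (-7 + 2)*(-6)) - 1*152/3 = (1 - 5*(-6)) - 152/3 = (1 + 30) - 152/3 = 31 - 152/3 = -59/3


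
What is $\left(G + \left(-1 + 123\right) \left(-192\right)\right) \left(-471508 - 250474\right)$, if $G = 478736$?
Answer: $-328727068384$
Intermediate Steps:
$\left(G + \left(-1 + 123\right) \left(-192\right)\right) \left(-471508 - 250474\right) = \left(478736 + \left(-1 + 123\right) \left(-192\right)\right) \left(-471508 - 250474\right) = \left(478736 + 122 \left(-192\right)\right) \left(-721982\right) = \left(478736 - 23424\right) \left(-721982\right) = 455312 \left(-721982\right) = -328727068384$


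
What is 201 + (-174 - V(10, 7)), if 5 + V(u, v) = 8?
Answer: 24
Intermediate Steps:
V(u, v) = 3 (V(u, v) = -5 + 8 = 3)
201 + (-174 - V(10, 7)) = 201 + (-174 - 1*3) = 201 + (-174 - 3) = 201 - 177 = 24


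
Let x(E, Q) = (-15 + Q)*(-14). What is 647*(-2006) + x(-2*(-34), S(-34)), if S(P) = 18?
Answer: -1297924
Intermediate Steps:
x(E, Q) = 210 - 14*Q
647*(-2006) + x(-2*(-34), S(-34)) = 647*(-2006) + (210 - 14*18) = -1297882 + (210 - 252) = -1297882 - 42 = -1297924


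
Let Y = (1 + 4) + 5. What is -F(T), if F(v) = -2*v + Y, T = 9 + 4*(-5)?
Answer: -32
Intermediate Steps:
T = -11 (T = 9 - 20 = -11)
Y = 10 (Y = 5 + 5 = 10)
F(v) = 10 - 2*v (F(v) = -2*v + 10 = 10 - 2*v)
-F(T) = -(10 - 2*(-11)) = -(10 + 22) = -1*32 = -32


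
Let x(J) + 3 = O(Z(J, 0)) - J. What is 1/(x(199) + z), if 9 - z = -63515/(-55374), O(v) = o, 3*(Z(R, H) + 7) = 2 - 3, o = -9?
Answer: -55374/11249063 ≈ -0.0049225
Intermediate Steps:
Z(R, H) = -22/3 (Z(R, H) = -7 + (2 - 3)/3 = -7 + (1/3)*(-1) = -7 - 1/3 = -22/3)
O(v) = -9
x(J) = -12 - J (x(J) = -3 + (-9 - J) = -12 - J)
z = 434851/55374 (z = 9 - (-63515)/(-55374) = 9 - (-63515)*(-1)/55374 = 9 - 1*63515/55374 = 9 - 63515/55374 = 434851/55374 ≈ 7.8530)
1/(x(199) + z) = 1/((-12 - 1*199) + 434851/55374) = 1/((-12 - 199) + 434851/55374) = 1/(-211 + 434851/55374) = 1/(-11249063/55374) = -55374/11249063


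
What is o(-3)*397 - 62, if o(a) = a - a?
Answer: -62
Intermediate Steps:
o(a) = 0
o(-3)*397 - 62 = 0*397 - 62 = 0 - 62 = -62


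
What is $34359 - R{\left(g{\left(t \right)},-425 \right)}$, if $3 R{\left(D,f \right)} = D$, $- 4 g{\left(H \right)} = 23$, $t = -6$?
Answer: $\frac{412331}{12} \approx 34361.0$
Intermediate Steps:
$g{\left(H \right)} = - \frac{23}{4}$ ($g{\left(H \right)} = \left(- \frac{1}{4}\right) 23 = - \frac{23}{4}$)
$R{\left(D,f \right)} = \frac{D}{3}$
$34359 - R{\left(g{\left(t \right)},-425 \right)} = 34359 - \frac{1}{3} \left(- \frac{23}{4}\right) = 34359 - - \frac{23}{12} = 34359 + \frac{23}{12} = \frac{412331}{12}$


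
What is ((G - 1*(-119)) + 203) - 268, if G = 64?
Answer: 118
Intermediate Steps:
((G - 1*(-119)) + 203) - 268 = ((64 - 1*(-119)) + 203) - 268 = ((64 + 119) + 203) - 268 = (183 + 203) - 268 = 386 - 268 = 118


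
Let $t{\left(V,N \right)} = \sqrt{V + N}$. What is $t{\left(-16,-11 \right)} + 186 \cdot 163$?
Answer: $30318 + 3 i \sqrt{3} \approx 30318.0 + 5.1962 i$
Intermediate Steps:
$t{\left(V,N \right)} = \sqrt{N + V}$
$t{\left(-16,-11 \right)} + 186 \cdot 163 = \sqrt{-11 - 16} + 186 \cdot 163 = \sqrt{-27} + 30318 = 3 i \sqrt{3} + 30318 = 30318 + 3 i \sqrt{3}$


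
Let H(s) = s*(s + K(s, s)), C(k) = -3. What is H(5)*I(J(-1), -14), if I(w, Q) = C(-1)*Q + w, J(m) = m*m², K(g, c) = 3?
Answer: 1640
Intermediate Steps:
J(m) = m³
H(s) = s*(3 + s) (H(s) = s*(s + 3) = s*(3 + s))
I(w, Q) = w - 3*Q (I(w, Q) = -3*Q + w = w - 3*Q)
H(5)*I(J(-1), -14) = (5*(3 + 5))*((-1)³ - 3*(-14)) = (5*8)*(-1 + 42) = 40*41 = 1640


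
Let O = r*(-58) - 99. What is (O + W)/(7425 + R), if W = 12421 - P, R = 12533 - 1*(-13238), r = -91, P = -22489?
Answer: 40089/33196 ≈ 1.2076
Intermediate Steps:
O = 5179 (O = -91*(-58) - 99 = 5278 - 99 = 5179)
R = 25771 (R = 12533 + 13238 = 25771)
W = 34910 (W = 12421 - 1*(-22489) = 12421 + 22489 = 34910)
(O + W)/(7425 + R) = (5179 + 34910)/(7425 + 25771) = 40089/33196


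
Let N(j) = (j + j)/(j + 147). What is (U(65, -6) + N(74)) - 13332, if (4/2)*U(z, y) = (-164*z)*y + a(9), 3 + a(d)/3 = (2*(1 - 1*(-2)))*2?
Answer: 8248679/442 ≈ 18662.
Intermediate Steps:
a(d) = 27 (a(d) = -9 + 3*((2*(1 - 1*(-2)))*2) = -9 + 3*((2*(1 + 2))*2) = -9 + 3*((2*3)*2) = -9 + 3*(6*2) = -9 + 3*12 = -9 + 36 = 27)
U(z, y) = 27/2 - 82*y*z (U(z, y) = ((-164*z)*y + 27)/2 = (-164*y*z + 27)/2 = (27 - 164*y*z)/2 = 27/2 - 82*y*z)
N(j) = 2*j/(147 + j) (N(j) = (2*j)/(147 + j) = 2*j/(147 + j))
(U(65, -6) + N(74)) - 13332 = ((27/2 - 82*(-6)*65) + 2*74/(147 + 74)) - 13332 = ((27/2 + 31980) + 2*74/221) - 13332 = (63987/2 + 2*74*(1/221)) - 13332 = (63987/2 + 148/221) - 13332 = 14141423/442 - 13332 = 8248679/442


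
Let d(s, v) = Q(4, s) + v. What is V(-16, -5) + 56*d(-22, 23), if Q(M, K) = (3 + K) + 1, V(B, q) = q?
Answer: 275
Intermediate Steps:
Q(M, K) = 4 + K
d(s, v) = 4 + s + v (d(s, v) = (4 + s) + v = 4 + s + v)
V(-16, -5) + 56*d(-22, 23) = -5 + 56*(4 - 22 + 23) = -5 + 56*5 = -5 + 280 = 275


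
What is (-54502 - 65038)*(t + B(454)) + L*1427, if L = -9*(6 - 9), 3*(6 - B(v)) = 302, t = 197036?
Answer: -70626985373/3 ≈ -2.3542e+10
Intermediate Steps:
B(v) = -284/3 (B(v) = 6 - ⅓*302 = 6 - 302/3 = -284/3)
L = 27 (L = -9*(-3) = 27)
(-54502 - 65038)*(t + B(454)) + L*1427 = (-54502 - 65038)*(197036 - 284/3) + 27*1427 = -119540*590824/3 + 38529 = -70627100960/3 + 38529 = -70626985373/3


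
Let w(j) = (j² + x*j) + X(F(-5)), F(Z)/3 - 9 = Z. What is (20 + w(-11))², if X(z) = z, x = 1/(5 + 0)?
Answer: 568516/25 ≈ 22741.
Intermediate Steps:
x = ⅕ (x = 1/5 = ⅕ ≈ 0.20000)
F(Z) = 27 + 3*Z
w(j) = 12 + j² + j/5 (w(j) = (j² + j/5) + (27 + 3*(-5)) = (j² + j/5) + (27 - 15) = (j² + j/5) + 12 = 12 + j² + j/5)
(20 + w(-11))² = (20 + (12 + (-11)² + (⅕)*(-11)))² = (20 + (12 + 121 - 11/5))² = (20 + 654/5)² = (754/5)² = 568516/25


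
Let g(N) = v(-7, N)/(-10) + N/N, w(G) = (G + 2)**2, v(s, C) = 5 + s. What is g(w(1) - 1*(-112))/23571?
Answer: 2/39285 ≈ 5.0910e-5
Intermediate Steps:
w(G) = (2 + G)**2
g(N) = 6/5 (g(N) = (5 - 7)/(-10) + N/N = -2*(-1/10) + 1 = 1/5 + 1 = 6/5)
g(w(1) - 1*(-112))/23571 = (6/5)/23571 = (6/5)*(1/23571) = 2/39285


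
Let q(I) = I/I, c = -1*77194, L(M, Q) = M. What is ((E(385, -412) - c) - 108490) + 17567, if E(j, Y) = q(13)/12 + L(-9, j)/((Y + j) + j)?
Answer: -29489767/2148 ≈ -13729.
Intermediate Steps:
c = -77194
q(I) = 1
E(j, Y) = 1/12 - 9/(Y + 2*j) (E(j, Y) = 1/12 - 9/((Y + j) + j) = 1*(1/12) - 9/(Y + 2*j) = 1/12 - 9/(Y + 2*j))
((E(385, -412) - c) - 108490) + 17567 = (((-108 - 412 + 2*385)/(12*(-412 + 2*385)) - 1*(-77194)) - 108490) + 17567 = (((-108 - 412 + 770)/(12*(-412 + 770)) + 77194) - 108490) + 17567 = (((1/12)*250/358 + 77194) - 108490) + 17567 = (((1/12)*(1/358)*250 + 77194) - 108490) + 17567 = ((125/2148 + 77194) - 108490) + 17567 = (165812837/2148 - 108490) + 17567 = -67223683/2148 + 17567 = -29489767/2148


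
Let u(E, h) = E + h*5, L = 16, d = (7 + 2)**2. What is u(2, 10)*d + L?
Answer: 4228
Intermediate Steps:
d = 81 (d = 9**2 = 81)
u(E, h) = E + 5*h
u(2, 10)*d + L = (2 + 5*10)*81 + 16 = (2 + 50)*81 + 16 = 52*81 + 16 = 4212 + 16 = 4228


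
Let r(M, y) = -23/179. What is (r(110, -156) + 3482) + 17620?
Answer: 3777235/179 ≈ 21102.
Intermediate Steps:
r(M, y) = -23/179 (r(M, y) = -23*1/179 = -23/179)
(r(110, -156) + 3482) + 17620 = (-23/179 + 3482) + 17620 = 623255/179 + 17620 = 3777235/179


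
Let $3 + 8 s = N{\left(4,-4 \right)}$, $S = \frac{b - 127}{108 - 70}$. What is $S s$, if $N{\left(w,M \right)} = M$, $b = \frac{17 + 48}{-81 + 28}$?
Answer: $\frac{11893}{4028} \approx 2.9526$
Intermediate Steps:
$b = - \frac{65}{53}$ ($b = \frac{65}{-53} = 65 \left(- \frac{1}{53}\right) = - \frac{65}{53} \approx -1.2264$)
$S = - \frac{3398}{1007}$ ($S = \frac{- \frac{65}{53} - 127}{108 - 70} = - \frac{6796}{53 \cdot 38} = \left(- \frac{6796}{53}\right) \frac{1}{38} = - \frac{3398}{1007} \approx -3.3744$)
$s = - \frac{7}{8}$ ($s = - \frac{3}{8} + \frac{1}{8} \left(-4\right) = - \frac{3}{8} - \frac{1}{2} = - \frac{7}{8} \approx -0.875$)
$S s = \left(- \frac{3398}{1007}\right) \left(- \frac{7}{8}\right) = \frac{11893}{4028}$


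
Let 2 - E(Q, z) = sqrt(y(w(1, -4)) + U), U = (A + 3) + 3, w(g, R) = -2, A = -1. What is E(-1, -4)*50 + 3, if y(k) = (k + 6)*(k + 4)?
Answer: 103 - 50*sqrt(13) ≈ -77.278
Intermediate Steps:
y(k) = (4 + k)*(6 + k) (y(k) = (6 + k)*(4 + k) = (4 + k)*(6 + k))
U = 5 (U = (-1 + 3) + 3 = 2 + 3 = 5)
E(Q, z) = 2 - sqrt(13) (E(Q, z) = 2 - sqrt((24 + (-2)**2 + 10*(-2)) + 5) = 2 - sqrt((24 + 4 - 20) + 5) = 2 - sqrt(8 + 5) = 2 - sqrt(13))
E(-1, -4)*50 + 3 = (2 - sqrt(13))*50 + 3 = (100 - 50*sqrt(13)) + 3 = 103 - 50*sqrt(13)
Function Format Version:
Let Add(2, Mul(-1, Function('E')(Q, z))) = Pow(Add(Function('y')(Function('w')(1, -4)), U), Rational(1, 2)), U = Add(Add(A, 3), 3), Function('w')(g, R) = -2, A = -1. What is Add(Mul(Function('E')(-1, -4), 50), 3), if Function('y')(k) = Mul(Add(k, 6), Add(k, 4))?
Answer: Add(103, Mul(-50, Pow(13, Rational(1, 2)))) ≈ -77.278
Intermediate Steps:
Function('y')(k) = Mul(Add(4, k), Add(6, k)) (Function('y')(k) = Mul(Add(6, k), Add(4, k)) = Mul(Add(4, k), Add(6, k)))
U = 5 (U = Add(Add(-1, 3), 3) = Add(2, 3) = 5)
Function('E')(Q, z) = Add(2, Mul(-1, Pow(13, Rational(1, 2)))) (Function('E')(Q, z) = Add(2, Mul(-1, Pow(Add(Add(24, Pow(-2, 2), Mul(10, -2)), 5), Rational(1, 2)))) = Add(2, Mul(-1, Pow(Add(Add(24, 4, -20), 5), Rational(1, 2)))) = Add(2, Mul(-1, Pow(Add(8, 5), Rational(1, 2)))) = Add(2, Mul(-1, Pow(13, Rational(1, 2)))))
Add(Mul(Function('E')(-1, -4), 50), 3) = Add(Mul(Add(2, Mul(-1, Pow(13, Rational(1, 2)))), 50), 3) = Add(Add(100, Mul(-50, Pow(13, Rational(1, 2)))), 3) = Add(103, Mul(-50, Pow(13, Rational(1, 2))))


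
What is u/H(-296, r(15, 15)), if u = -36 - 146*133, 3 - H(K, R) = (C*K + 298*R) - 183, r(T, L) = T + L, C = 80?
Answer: -9727/7463 ≈ -1.3034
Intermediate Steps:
r(T, L) = L + T
H(K, R) = 186 - 298*R - 80*K (H(K, R) = 3 - ((80*K + 298*R) - 183) = 3 - (-183 + 80*K + 298*R) = 3 + (183 - 298*R - 80*K) = 186 - 298*R - 80*K)
u = -19454 (u = -36 - 19418 = -19454)
u/H(-296, r(15, 15)) = -19454/(186 - 298*(15 + 15) - 80*(-296)) = -19454/(186 - 298*30 + 23680) = -19454/(186 - 8940 + 23680) = -19454/14926 = -19454*1/14926 = -9727/7463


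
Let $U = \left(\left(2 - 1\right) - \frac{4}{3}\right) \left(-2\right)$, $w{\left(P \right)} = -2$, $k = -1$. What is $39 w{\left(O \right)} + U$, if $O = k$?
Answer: $- \frac{232}{3} \approx -77.333$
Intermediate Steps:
$O = -1$
$U = \frac{2}{3}$ ($U = \left(1 - \frac{4}{3}\right) \left(-2\right) = \left(- \frac{1}{3}\right) \left(-2\right) = \frac{2}{3} \approx 0.66667$)
$39 w{\left(O \right)} + U = 39 \left(-2\right) + \frac{2}{3} = -78 + \frac{2}{3} = - \frac{232}{3}$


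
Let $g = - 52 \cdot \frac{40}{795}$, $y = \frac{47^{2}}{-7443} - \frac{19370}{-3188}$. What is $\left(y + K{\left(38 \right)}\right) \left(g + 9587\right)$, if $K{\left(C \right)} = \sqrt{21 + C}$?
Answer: $\frac{104486316078353}{1886398578} + \frac{1523917 \sqrt{59}}{159} \approx 1.2901 \cdot 10^{5}$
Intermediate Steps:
$y = \frac{68564309}{11864142}$ ($y = 2209 \left(- \frac{1}{7443}\right) - - \frac{9685}{1594} = - \frac{2209}{7443} + \frac{9685}{1594} = \frac{68564309}{11864142} \approx 5.7791$)
$g = - \frac{416}{159}$ ($g = - 52 \cdot 40 \cdot \frac{1}{795} = \left(-52\right) \frac{8}{159} = - \frac{416}{159} \approx -2.6164$)
$\left(y + K{\left(38 \right)}\right) \left(g + 9587\right) = \left(\frac{68564309}{11864142} + \sqrt{21 + 38}\right) \left(- \frac{416}{159} + 9587\right) = \left(\frac{68564309}{11864142} + \sqrt{59}\right) \frac{1523917}{159} = \frac{104486316078353}{1886398578} + \frac{1523917 \sqrt{59}}{159}$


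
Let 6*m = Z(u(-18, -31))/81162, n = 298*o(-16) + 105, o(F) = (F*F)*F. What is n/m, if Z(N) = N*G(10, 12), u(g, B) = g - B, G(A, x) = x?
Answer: -49529232243/13 ≈ -3.8099e+9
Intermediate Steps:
o(F) = F³ (o(F) = F²*F = F³)
Z(N) = 12*N (Z(N) = N*12 = 12*N)
n = -1220503 (n = 298*(-16)³ + 105 = 298*(-4096) + 105 = -1220608 + 105 = -1220503)
m = 13/40581 (m = ((12*(-18 - 1*(-31)))/81162)/6 = ((12*(-18 + 31))*(1/81162))/6 = ((12*13)*(1/81162))/6 = (156*(1/81162))/6 = (⅙)*(26/13527) = 13/40581 ≈ 0.00032035)
n/m = -1220503/13/40581 = -1220503*40581/13 = -49529232243/13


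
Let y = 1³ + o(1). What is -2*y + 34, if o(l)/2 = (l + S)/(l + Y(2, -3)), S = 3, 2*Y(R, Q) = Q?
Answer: 64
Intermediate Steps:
Y(R, Q) = Q/2
o(l) = 2*(3 + l)/(-3/2 + l) (o(l) = 2*((l + 3)/(l + (½)*(-3))) = 2*((3 + l)/(l - 3/2)) = 2*((3 + l)/(-3/2 + l)) = 2*(3 + l)/(-3/2 + l))
y = -15 (y = 1³ + 4*(3 + 1)/(-3 + 2*1) = 1 + 4*4/(-3 + 2) = 1 + 4*4/(-1) = 1 + 4*(-1)*4 = 1 - 16 = -15)
-2*y + 34 = -2*(-15) + 34 = 30 + 34 = 64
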